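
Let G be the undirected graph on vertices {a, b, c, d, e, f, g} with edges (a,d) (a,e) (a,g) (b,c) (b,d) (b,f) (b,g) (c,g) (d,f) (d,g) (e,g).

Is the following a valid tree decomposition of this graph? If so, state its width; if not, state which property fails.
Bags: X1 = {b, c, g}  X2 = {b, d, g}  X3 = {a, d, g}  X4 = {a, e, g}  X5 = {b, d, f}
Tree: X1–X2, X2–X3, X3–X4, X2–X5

Yes; width 2.

Checking the three conditions: (i) the bags cover all of {a, b, c, d, e, f, g}; (ii) for each edge, some bag contains both endpoints; (iii) the bags containing any fixed vertex form a subtree. All hold, so the decomposition is valid with width 3 − 1 = 2.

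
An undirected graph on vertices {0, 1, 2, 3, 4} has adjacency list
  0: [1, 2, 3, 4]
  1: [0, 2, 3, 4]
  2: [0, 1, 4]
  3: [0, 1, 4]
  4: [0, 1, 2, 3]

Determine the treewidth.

A width-3 tree decomposition is:
Bags: B1 = {0, 1, 3, 4}  B2 = {0, 1, 2, 4}
Tree: B1–B2
The largest bag has 4 vertices, giving width 3; this decomposition certifies tw(G) ≤ 3. For the lower bound, the 4 vertices {0, 1, 2, 4} are pairwise adjacent, and any tree decomposition puts a clique entirely inside one bag — forcing width ≥ 3. Hence tw(G) = 3 exactly.

3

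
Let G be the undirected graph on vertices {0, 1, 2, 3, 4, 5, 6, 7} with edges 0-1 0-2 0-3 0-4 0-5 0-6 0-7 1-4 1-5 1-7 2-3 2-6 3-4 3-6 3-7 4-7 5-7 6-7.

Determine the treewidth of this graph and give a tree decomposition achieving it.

Treewidth 3.
One optimal decomposition is:
Bags: B1 = {0, 3, 6, 7}  B2 = {0, 2, 3, 6}  B3 = {0, 3, 4, 7}  B4 = {0, 1, 4, 7}  B5 = {0, 1, 5, 7}
Tree: B1–B2, B1–B3, B3–B4, B4–B5

Each bag holds 4 vertices, so the decomposition has width 3, which upper-bounds the treewidth. On the other hand G contains the 4-clique {0, 2, 3, 6}. A clique must lie in a single bag of any decomposition, so no decomposition can have width below 3. The upper and lower bounds meet at 3, so that is the treewidth.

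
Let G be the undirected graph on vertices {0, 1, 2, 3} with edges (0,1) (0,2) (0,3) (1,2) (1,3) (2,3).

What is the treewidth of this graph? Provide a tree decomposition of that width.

With just one bag of size 4, the width is 4 − 1 = 3, so tw(G) ≤ 3. Conversely, {0, 1, 2, 3} is a clique of size 4, and the vertices of any clique must share a bag in every tree decomposition; so some bag has ≥ 4 vertices and tw(G) ≥ 3. The upper and lower bounds meet at 3, so that is the treewidth.

Treewidth 3.
One optimal decomposition is:
Bags: B1 = {0, 1, 2, 3}
Tree: (single bag)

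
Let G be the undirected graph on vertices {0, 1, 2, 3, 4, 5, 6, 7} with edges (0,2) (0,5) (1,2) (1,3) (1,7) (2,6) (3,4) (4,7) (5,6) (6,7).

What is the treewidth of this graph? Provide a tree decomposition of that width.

Treewidth 2.
Bags: B1 = {0, 2, 5}  B2 = {2, 5, 6}  B3 = {1, 2, 6}  B4 = {1, 6, 7}  B5 = {1, 3, 7}  B6 = {3, 4, 7}
Tree: B1–B2, B2–B3, B3–B4, B4–B5, B5–B6

The largest bag has 3 vertices, giving width 2; this decomposition certifies tw(G) ≤ 2. For the lower bound, G contains the cycle 0–5–6–2–0, so G is not a forest; only forests have treewidth ≤ 1, hence tw(G) ≥ 2. Hence tw(G) = 2 exactly.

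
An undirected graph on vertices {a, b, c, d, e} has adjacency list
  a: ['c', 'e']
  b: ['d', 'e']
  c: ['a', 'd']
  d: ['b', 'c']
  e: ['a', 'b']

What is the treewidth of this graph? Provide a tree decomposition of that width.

Each bag holds 3 vertices, so the decomposition has width 2, which upper-bounds the treewidth. Since d–c–a–e–b–d is a cycle in G, G is not acyclic. Forests are exactly the graphs of treewidth ≤ 1, so tw(G) ≥ 2. The upper and lower bounds meet at 2, so that is the treewidth.

Treewidth 2.
One such decomposition:
Bags: B1 = {a, c, d}  B2 = {a, d, e}  B3 = {b, d, e}
Tree: B1–B2, B2–B3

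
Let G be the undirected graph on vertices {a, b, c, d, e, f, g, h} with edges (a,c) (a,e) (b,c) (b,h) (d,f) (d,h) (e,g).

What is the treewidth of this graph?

1

A width-1 tree decomposition is:
Bags: B1 = {d, f}  B2 = {d, h}  B3 = {b, h}  B4 = {b, c}  B5 = {a, c}  B6 = {a, e}  B7 = {e, g}
Tree: B1–B2, B2–B3, B3–B4, B4–B5, B5–B6, B6–B7
Each bag holds 2 vertices, so the decomposition has width 1, which upper-bounds the treewidth. G has an edge, so its treewidth is at least 1. Hence tw(G) = 1 exactly.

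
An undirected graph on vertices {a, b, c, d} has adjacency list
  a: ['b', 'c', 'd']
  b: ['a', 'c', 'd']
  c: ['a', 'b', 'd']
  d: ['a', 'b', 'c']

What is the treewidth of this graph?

A width-3 tree decomposition is:
Bags: B1 = {a, b, c, d}
Tree: (single bag)
With just one bag of size 4, the width is 4 − 1 = 3, so tw(G) ≤ 3. Conversely, {a, b, c, d} is a clique of size 4, and the vertices of any clique must share a bag in every tree decomposition; so some bag has ≥ 4 vertices and tw(G) ≥ 3. Combining the bounds, tw(G) = 3.

3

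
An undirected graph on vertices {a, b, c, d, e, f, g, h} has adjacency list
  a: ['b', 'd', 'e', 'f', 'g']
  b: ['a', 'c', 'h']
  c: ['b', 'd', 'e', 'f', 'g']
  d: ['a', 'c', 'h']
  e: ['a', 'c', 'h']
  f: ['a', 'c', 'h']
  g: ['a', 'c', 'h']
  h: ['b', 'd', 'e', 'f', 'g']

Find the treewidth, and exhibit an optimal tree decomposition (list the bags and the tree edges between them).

Every bag has size at most 4, so the width is 4 − 1 = 3 and tw(G) ≤ 3. For the lower bound: the 4 vertex sets {a,f}, {c,d}, {h}, {e} are disjoint, each induces a connected subgraph, and every pair is joined by at least one edge of G. Contracting each set to a single vertex therefore yields K_{4} as a minor, and since treewidth is minor-monotone, tw(G) ≥ tw(K_{4}) = 3. Therefore the treewidth is 3.

Treewidth 3.
Bags: B1 = {a, c, f, h}  B2 = {a, c, d, h}  B3 = {a, c, e, h}  B4 = {a, b, c, h}  B5 = {a, c, g, h}
Tree: B1–B2, B2–B3, B3–B4, B4–B5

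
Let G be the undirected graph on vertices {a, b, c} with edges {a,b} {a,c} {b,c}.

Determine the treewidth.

2

A width-2 tree decomposition is:
Bags: B1 = {a, b, c}
Tree: (single bag)
With just one bag of size 3, the width is 3 − 1 = 2, so tw(G) ≤ 2. On the other hand G contains the 3-clique {a, b, c}. A clique must lie in a single bag of any decomposition, so no decomposition can have width below 2. Therefore the treewidth is 2.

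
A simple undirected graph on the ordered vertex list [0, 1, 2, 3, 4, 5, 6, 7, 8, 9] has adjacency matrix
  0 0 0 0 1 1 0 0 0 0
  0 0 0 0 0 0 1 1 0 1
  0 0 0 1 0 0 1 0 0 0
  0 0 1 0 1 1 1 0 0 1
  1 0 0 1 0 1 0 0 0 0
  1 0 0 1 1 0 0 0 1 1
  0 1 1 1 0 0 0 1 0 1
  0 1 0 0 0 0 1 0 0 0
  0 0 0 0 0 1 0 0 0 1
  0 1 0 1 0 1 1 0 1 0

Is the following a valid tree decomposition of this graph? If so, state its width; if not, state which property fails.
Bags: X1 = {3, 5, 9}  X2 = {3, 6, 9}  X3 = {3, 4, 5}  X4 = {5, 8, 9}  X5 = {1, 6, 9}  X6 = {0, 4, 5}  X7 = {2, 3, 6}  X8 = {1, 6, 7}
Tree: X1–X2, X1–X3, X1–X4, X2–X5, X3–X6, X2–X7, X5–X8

Yes; width 2.

Vertex coverage: the bags together contain {0, 1, 2, 3, 4, 5, 6, 7, 8, 9}, the full vertex set. Edge coverage: each edge of G has both endpoints in at least one bag. Running intersection: for every vertex, the bags containing it form a connected subtree. All three properties hold, so this is a valid tree decomposition of width max|bag| − 1 = 2, and hence tw(G) ≤ 2.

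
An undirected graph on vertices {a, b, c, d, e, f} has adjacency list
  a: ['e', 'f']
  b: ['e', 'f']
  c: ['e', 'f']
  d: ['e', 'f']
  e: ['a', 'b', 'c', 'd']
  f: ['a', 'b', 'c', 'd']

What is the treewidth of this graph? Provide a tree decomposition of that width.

Each bag holds 3 vertices, so the decomposition has width 2, which upper-bounds the treewidth. The edges a–e–b–f–a form a cycle, so G is not a tree and its treewidth is at least 2. Therefore the treewidth is 2.

Treewidth 2.
One optimal decomposition is:
Bags: B1 = {a, e, f}  B2 = {b, e, f}  B3 = {d, e, f}  B4 = {c, e, f}
Tree: B1–B2, B2–B3, B3–B4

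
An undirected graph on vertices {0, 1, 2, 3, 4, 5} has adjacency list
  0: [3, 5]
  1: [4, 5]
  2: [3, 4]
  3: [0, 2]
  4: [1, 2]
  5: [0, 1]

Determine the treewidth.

A width-2 tree decomposition is:
Bags: B1 = {0, 1, 5}  B2 = {0, 1, 3}  B3 = {1, 2, 3}  B4 = {1, 2, 4}
Tree: B1–B2, B2–B3, B3–B4
The largest bag has 3 vertices, giving width 2; this decomposition certifies tw(G) ≤ 2. Since 1–5–0–3–2–4–1 is a cycle in G, G is not acyclic. Forests are exactly the graphs of treewidth ≤ 1, so tw(G) ≥ 2. The upper and lower bounds meet at 2, so that is the treewidth.

2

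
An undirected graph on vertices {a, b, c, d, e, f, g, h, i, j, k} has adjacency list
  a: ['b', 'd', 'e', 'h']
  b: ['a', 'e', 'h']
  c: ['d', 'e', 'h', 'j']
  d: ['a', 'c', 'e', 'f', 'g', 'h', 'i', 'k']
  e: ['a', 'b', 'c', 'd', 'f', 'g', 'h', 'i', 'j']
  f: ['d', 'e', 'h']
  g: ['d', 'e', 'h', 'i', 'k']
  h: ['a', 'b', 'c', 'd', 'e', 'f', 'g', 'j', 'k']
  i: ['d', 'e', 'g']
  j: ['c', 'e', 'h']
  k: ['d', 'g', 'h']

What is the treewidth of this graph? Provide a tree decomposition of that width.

The largest bag has 4 vertices, giving width 3; this decomposition certifies tw(G) ≤ 3. On the other hand G contains the 4-clique {d, e, g, h}. A clique must lie in a single bag of any decomposition, so no decomposition can have width below 3. Therefore the treewidth is 3.

Treewidth 3.
One such decomposition:
Bags: B1 = {c, d, e, h}  B2 = {c, e, h, j}  B3 = {a, d, e, h}  B4 = {d, e, g, h}  B5 = {a, b, e, h}  B6 = {d, g, h, k}  B7 = {d, e, g, i}  B8 = {d, e, f, h}
Tree: B1–B2, B1–B3, B3–B4, B3–B5, B4–B6, B4–B7, B3–B8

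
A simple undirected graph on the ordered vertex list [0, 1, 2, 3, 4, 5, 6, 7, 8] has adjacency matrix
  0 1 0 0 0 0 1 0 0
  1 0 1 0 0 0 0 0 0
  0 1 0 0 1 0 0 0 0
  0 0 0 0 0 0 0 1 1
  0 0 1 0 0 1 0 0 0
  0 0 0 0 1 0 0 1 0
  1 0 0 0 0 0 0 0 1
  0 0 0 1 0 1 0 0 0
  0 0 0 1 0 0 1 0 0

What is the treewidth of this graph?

2

A width-2 tree decomposition is:
Bags: B1 = {4, 5, 7}  B2 = {3, 4, 7}  B3 = {3, 4, 8}  B4 = {4, 6, 8}  B5 = {0, 4, 6}  B6 = {0, 1, 4}  B7 = {1, 2, 4}
Tree: B1–B2, B2–B3, B3–B4, B4–B5, B5–B6, B6–B7
The largest bag has 3 vertices, giving width 2; this decomposition certifies tw(G) ≤ 2. Since 4–5–7–3–8–6–0–1–2–4 is a cycle in G, G is not acyclic. Forests are exactly the graphs of treewidth ≤ 1, so tw(G) ≥ 2. The upper and lower bounds meet at 2, so that is the treewidth.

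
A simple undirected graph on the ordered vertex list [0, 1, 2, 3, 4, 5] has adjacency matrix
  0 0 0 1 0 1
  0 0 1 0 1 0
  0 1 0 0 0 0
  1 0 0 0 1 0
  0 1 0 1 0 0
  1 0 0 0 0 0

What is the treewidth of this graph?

1

A width-1 tree decomposition is:
Bags: B1 = {0, 5}  B2 = {0, 3}  B3 = {3, 4}  B4 = {1, 4}  B5 = {1, 2}
Tree: B1–B2, B2–B3, B3–B4, B4–B5
Each bag holds 2 vertices, so the decomposition has width 1, which upper-bounds the treewidth. G has an edge, so its treewidth is at least 1. Therefore the treewidth is 1.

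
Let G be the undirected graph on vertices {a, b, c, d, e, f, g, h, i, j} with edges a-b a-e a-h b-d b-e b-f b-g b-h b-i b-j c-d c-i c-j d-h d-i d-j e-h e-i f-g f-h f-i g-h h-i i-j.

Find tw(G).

3

A width-3 tree decomposition is:
Bags: B1 = {b, f, h, i}  B2 = {b, e, h, i}  B3 = {b, d, h, i}  B4 = {b, d, i, j}  B5 = {c, d, i, j}  B6 = {a, b, e, h}  B7 = {b, f, g, h}
Tree: B1–B2, B1–B3, B3–B4, B4–B5, B2–B6, B1–B7
Every bag has size at most 4, so the width is 4 − 1 = 3 and tw(G) ≤ 3. For the lower bound, the 4 vertices {c, d, i, j} are pairwise adjacent, and any tree decomposition puts a clique entirely inside one bag — forcing width ≥ 3. Hence tw(G) = 3 exactly.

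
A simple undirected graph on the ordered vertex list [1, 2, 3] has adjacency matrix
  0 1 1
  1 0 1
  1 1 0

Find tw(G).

2

A width-2 tree decomposition is:
Bags: B1 = {1, 2, 3}
Tree: (single bag)
A single bag containing all 3 vertices is trivially a valid decomposition of width 2. On the other hand G contains the 3-clique {1, 2, 3}. A clique must lie in a single bag of any decomposition, so no decomposition can have width below 2. Combining the bounds, tw(G) = 2.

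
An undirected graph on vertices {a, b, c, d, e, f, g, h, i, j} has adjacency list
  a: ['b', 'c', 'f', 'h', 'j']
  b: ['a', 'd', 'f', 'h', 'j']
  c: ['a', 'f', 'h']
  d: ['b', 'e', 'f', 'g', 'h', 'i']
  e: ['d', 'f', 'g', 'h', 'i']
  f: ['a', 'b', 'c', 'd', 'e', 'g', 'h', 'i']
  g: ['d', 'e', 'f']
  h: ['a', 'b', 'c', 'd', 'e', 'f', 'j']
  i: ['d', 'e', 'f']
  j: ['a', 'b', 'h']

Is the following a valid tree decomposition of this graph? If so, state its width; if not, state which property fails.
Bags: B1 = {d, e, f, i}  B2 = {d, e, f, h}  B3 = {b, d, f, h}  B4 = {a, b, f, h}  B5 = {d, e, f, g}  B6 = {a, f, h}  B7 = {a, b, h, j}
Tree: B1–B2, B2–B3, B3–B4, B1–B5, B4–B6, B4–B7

A tree decomposition must satisfy three properties: every vertex lies in some bag; for every edge, both endpoints lie together in some bag; and for every vertex, the bags containing it form a connected subtree. Here vertex c appears in no bag, so the decomposition is invalid.

No — vertex c appears in no bag.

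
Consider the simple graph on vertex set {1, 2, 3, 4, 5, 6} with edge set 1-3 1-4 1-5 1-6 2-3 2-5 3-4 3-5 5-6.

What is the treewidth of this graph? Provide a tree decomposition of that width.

The largest bag has 3 vertices, giving width 2; this decomposition certifies tw(G) ≤ 2. Conversely, {1, 3, 4} is a clique of size 3, and the vertices of any clique must share a bag in every tree decomposition; so some bag has ≥ 3 vertices and tw(G) ≥ 2. Therefore the treewidth is 2.

Treewidth 2.
One such decomposition:
Bags: B1 = {1, 3, 5}  B2 = {2, 3, 5}  B3 = {1, 3, 4}  B4 = {1, 5, 6}
Tree: B1–B2, B1–B3, B1–B4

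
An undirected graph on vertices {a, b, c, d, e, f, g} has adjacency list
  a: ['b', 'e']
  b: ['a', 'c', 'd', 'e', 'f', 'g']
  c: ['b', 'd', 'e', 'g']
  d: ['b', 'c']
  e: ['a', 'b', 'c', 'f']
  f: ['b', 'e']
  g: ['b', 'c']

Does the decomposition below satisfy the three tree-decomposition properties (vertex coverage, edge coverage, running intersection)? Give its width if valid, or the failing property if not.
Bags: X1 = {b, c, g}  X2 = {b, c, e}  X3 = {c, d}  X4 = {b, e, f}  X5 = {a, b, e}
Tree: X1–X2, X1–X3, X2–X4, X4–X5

No — edge (b,d) lies in no bag.

A tree decomposition must satisfy three properties: every vertex lies in some bag; for every edge, both endpoints lie together in some bag; and for every vertex, the bags containing it form a connected subtree. Here edge (b,d) lies in no bag, so the decomposition is invalid.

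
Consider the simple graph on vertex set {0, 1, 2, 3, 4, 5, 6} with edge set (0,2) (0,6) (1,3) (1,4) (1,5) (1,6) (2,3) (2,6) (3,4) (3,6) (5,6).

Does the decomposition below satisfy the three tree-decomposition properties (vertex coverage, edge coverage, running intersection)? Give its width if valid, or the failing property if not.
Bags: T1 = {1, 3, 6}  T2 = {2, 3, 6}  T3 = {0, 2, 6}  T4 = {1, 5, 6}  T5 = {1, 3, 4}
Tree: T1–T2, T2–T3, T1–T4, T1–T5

Every vertex of G appears in some bag (union = {0, 1, 2, 3, 4, 5, 6}); every edge is covered by a bag; and for each vertex v the set of bags containing v is connected in the bag tree. The decomposition is therefore valid. The largest bag has 3 vertices, so the width is 2.

Yes; width 2.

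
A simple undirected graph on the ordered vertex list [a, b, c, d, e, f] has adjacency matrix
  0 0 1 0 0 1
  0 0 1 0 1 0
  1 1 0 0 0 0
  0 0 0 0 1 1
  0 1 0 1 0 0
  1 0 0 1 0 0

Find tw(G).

2

A width-2 tree decomposition is:
Bags: B1 = {a, b, c}  B2 = {a, b, e}  B3 = {a, d, e}  B4 = {a, d, f}
Tree: B1–B2, B2–B3, B3–B4
Every bag has size at most 3, so the width is 3 − 1 = 2 and tw(G) ≤ 2. Since a–c–b–e–d–f–a is a cycle in G, G is not acyclic. Forests are exactly the graphs of treewidth ≤ 1, so tw(G) ≥ 2. The upper and lower bounds meet at 2, so that is the treewidth.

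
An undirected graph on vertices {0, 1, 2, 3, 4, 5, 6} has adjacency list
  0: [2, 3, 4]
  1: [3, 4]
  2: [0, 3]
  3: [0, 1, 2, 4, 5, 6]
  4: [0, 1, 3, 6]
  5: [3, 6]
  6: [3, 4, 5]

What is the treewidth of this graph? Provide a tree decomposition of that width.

Treewidth 2.
Bags: B1 = {0, 3, 4}  B2 = {3, 4, 6}  B3 = {3, 5, 6}  B4 = {0, 2, 3}  B5 = {1, 3, 4}
Tree: B1–B2, B2–B3, B1–B4, B2–B5

The largest bag has 3 vertices, giving width 2; this decomposition certifies tw(G) ≤ 2. Conversely, {0, 2, 3} is a clique of size 3, and the vertices of any clique must share a bag in every tree decomposition; so some bag has ≥ 3 vertices and tw(G) ≥ 2. Combining the bounds, tw(G) = 2.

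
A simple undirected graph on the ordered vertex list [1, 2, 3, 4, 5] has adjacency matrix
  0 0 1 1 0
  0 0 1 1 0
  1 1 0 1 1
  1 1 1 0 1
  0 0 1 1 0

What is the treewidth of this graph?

A width-2 tree decomposition is:
Bags: B1 = {3, 4, 5}  B2 = {2, 3, 4}  B3 = {1, 3, 4}
Tree: B1–B2, B2–B3
Every bag has size at most 3, so the width is 3 − 1 = 2 and tw(G) ≤ 2. On the other hand G contains the 3-clique {1, 3, 4}. A clique must lie in a single bag of any decomposition, so no decomposition can have width below 2. The upper and lower bounds meet at 2, so that is the treewidth.

2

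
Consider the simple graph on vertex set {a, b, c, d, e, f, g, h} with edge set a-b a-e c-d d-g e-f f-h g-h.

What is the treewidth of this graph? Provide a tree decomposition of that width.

The largest bag has 2 vertices, giving width 1; this decomposition certifies tw(G) ≤ 1. Any graph with an edge has treewidth ≥ 1, and G has the edge c–d. Hence tw(G) = 1 exactly.

Treewidth 1.
Bags: B1 = {c, d}  B2 = {d, g}  B3 = {g, h}  B4 = {f, h}  B5 = {e, f}  B6 = {a, e}  B7 = {a, b}
Tree: B1–B2, B2–B3, B3–B4, B4–B5, B5–B6, B6–B7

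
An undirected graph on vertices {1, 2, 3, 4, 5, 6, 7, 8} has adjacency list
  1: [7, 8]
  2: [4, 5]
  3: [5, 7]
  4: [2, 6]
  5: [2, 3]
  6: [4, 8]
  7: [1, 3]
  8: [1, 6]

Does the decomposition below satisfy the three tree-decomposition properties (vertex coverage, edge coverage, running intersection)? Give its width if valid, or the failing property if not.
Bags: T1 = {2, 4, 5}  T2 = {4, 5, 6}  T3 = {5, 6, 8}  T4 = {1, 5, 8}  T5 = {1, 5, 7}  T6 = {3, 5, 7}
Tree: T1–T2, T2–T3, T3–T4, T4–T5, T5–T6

Yes; width 2.

Checking the three conditions: (i) the bags cover all of {1, 2, 3, 4, 5, 6, 7, 8}; (ii) for each edge, some bag contains both endpoints; (iii) the bags containing any fixed vertex form a subtree. All hold, so the decomposition is valid with width 3 − 1 = 2.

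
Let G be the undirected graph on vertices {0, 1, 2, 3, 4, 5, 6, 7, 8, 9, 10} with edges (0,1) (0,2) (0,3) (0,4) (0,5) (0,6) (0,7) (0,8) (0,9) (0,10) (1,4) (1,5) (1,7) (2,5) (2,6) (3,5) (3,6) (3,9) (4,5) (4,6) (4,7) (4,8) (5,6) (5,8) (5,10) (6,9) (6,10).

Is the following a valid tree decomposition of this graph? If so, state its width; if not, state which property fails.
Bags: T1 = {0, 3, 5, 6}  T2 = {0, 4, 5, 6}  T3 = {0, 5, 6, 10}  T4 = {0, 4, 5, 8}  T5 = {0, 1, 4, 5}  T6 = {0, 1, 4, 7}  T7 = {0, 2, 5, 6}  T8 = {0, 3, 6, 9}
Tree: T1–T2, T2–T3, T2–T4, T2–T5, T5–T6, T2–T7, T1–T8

Yes; width 3.

Vertex coverage: the bags together contain {0, 1, 2, 3, 4, 5, 6, 7, 8, 9, 10}, the full vertex set. Edge coverage: each edge of G has both endpoints in at least one bag. Running intersection: for every vertex, the bags containing it form a connected subtree. All three properties hold, so this is a valid tree decomposition of width max|bag| − 1 = 3, and hence tw(G) ≤ 3.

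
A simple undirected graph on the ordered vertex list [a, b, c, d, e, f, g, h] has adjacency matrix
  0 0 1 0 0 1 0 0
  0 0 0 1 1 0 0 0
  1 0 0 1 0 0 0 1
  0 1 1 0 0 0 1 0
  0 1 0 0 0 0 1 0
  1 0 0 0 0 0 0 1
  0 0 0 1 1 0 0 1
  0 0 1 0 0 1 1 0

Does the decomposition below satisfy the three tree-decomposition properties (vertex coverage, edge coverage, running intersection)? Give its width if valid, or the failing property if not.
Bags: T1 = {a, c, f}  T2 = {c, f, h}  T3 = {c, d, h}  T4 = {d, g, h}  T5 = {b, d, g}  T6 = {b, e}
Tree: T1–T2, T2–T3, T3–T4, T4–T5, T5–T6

A tree decomposition must satisfy three properties: every vertex lies in some bag; for every edge, both endpoints lie together in some bag; and for every vertex, the bags containing it form a connected subtree. Here edge (g,e) lies in no bag, so the decomposition is invalid.

No — edge (g,e) lies in no bag.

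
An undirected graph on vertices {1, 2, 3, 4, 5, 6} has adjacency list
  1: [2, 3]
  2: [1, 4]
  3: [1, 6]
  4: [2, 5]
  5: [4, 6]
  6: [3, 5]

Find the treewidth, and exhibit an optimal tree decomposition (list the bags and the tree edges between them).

Every bag has size at most 3, so the width is 3 − 1 = 2 and tw(G) ≤ 2. For the lower bound, G contains the cycle 6–5–4–2–1–3–6, so G is not a forest; only forests have treewidth ≤ 1, hence tw(G) ≥ 2. Therefore the treewidth is 2.

Treewidth 2.
One such decomposition:
Bags: B1 = {4, 5, 6}  B2 = {2, 4, 6}  B3 = {1, 2, 6}  B4 = {1, 3, 6}
Tree: B1–B2, B2–B3, B3–B4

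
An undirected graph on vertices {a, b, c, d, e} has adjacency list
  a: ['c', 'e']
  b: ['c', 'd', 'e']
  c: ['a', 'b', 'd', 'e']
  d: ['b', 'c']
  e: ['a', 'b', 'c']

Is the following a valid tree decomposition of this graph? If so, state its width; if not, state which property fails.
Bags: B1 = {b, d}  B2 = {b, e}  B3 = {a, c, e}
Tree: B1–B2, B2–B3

A tree decomposition must satisfy three properties: every vertex lies in some bag; for every edge, both endpoints lie together in some bag; and for every vertex, the bags containing it form a connected subtree. Here edge (c,b) lies in no bag, so the decomposition is invalid.

No — edge (c,b) lies in no bag.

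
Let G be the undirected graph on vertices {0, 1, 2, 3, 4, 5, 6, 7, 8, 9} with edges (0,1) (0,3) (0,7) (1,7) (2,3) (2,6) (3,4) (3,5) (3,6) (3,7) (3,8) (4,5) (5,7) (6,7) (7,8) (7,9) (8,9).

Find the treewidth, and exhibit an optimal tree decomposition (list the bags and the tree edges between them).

Every bag has size at most 3, so the width is 3 − 1 = 2 and tw(G) ≤ 2. Conversely, {0, 1, 7} is a clique of size 3, and the vertices of any clique must share a bag in every tree decomposition; so some bag has ≥ 3 vertices and tw(G) ≥ 2. The upper and lower bounds meet at 2, so that is the treewidth.

Treewidth 2.
One such decomposition:
Bags: B1 = {3, 7, 8}  B2 = {3, 5, 7}  B3 = {3, 6, 7}  B4 = {2, 3, 6}  B5 = {0, 3, 7}  B6 = {3, 4, 5}  B7 = {0, 1, 7}  B8 = {7, 8, 9}
Tree: B1–B2, B2–B3, B3–B4, B2–B5, B2–B6, B5–B7, B1–B8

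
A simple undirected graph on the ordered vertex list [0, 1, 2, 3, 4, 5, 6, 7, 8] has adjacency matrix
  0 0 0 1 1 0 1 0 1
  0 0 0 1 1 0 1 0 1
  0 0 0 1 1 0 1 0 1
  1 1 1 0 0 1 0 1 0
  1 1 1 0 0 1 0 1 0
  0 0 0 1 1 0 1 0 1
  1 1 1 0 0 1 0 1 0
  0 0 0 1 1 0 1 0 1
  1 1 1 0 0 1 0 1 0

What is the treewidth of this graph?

A width-4 tree decomposition is:
Bags: B1 = {3, 4, 5, 6, 8}  B2 = {0, 3, 4, 6, 8}  B3 = {1, 3, 4, 6, 8}  B4 = {2, 3, 4, 6, 8}  B5 = {3, 4, 6, 7, 8}
Tree: B1–B2, B2–B3, B3–B4, B4–B5
The largest bag has 5 vertices, giving width 4; this decomposition certifies tw(G) ≤ 4. For the lower bound: the 5 vertex sets {5,6}, {0,3}, {1,8}, {4}, {2} are disjoint, each induces a connected subgraph, and every pair is joined by at least one edge of G. Contracting each set to a single vertex therefore yields K_{5} as a minor, and since treewidth is minor-monotone, tw(G) ≥ tw(K_{5}) = 4. Combining the bounds, tw(G) = 4.

4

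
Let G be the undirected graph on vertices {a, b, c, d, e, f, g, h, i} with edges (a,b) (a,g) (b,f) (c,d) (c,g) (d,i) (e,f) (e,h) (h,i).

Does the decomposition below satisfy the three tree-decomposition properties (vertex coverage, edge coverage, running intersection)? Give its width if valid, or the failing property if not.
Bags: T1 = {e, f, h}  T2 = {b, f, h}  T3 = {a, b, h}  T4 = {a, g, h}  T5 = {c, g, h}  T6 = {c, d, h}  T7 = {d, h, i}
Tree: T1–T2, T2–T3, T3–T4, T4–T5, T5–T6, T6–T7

Yes; width 2.

Checking the three conditions: (i) the bags cover all of {a, b, c, d, e, f, g, h, i}; (ii) for each edge, some bag contains both endpoints; (iii) the bags containing any fixed vertex form a subtree. All hold, so the decomposition is valid with width 3 − 1 = 2.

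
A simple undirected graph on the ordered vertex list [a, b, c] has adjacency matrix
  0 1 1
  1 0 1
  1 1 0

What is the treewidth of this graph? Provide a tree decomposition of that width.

A single bag containing all 3 vertices is trivially a valid decomposition of width 2. On the other hand G contains the 3-clique {a, b, c}. A clique must lie in a single bag of any decomposition, so no decomposition can have width below 2. Hence tw(G) = 2 exactly.

Treewidth 2.
One optimal decomposition is:
Bags: B1 = {a, b, c}
Tree: (single bag)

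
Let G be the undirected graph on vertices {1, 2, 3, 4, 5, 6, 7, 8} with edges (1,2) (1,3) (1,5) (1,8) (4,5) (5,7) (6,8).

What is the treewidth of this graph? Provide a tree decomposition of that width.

Each bag holds 2 vertices, so the decomposition has width 1, which upper-bounds the treewidth. G has an edge, so its treewidth is at least 1. Combining the bounds, tw(G) = 1.

Treewidth 1.
One such decomposition:
Bags: B1 = {1, 5}  B2 = {1, 2}  B3 = {1, 3}  B4 = {1, 8}  B5 = {5, 7}  B6 = {4, 5}  B7 = {6, 8}
Tree: B1–B2, B1–B3, B2–B4, B1–B5, B1–B6, B4–B7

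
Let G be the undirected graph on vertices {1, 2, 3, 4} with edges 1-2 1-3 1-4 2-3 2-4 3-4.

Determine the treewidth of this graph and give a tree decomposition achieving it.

With just one bag of size 4, the width is 4 − 1 = 3, so tw(G) ≤ 3. On the other hand G contains the 4-clique {1, 2, 3, 4}. A clique must lie in a single bag of any decomposition, so no decomposition can have width below 3. Therefore the treewidth is 3.

Treewidth 3.
Bags: B1 = {1, 2, 3, 4}
Tree: (single bag)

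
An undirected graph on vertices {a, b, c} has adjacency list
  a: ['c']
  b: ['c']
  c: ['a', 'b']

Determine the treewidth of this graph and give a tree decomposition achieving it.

Treewidth 1.
One optimal decomposition is:
Bags: B1 = {a, c}  B2 = {b, c}
Tree: B1–B2

Each bag holds 2 vertices, so the decomposition has width 1, which upper-bounds the treewidth. Since G has at least one edge (e.g. a–c), it is not an edgeless graph, so tw(G) ≥ 1. Therefore the treewidth is 1.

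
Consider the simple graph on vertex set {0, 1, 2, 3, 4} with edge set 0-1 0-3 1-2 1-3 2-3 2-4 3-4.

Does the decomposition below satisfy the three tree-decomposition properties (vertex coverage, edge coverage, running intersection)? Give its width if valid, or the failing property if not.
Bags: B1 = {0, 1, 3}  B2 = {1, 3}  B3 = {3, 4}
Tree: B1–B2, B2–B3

A tree decomposition must satisfy three properties: every vertex lies in some bag; for every edge, both endpoints lie together in some bag; and for every vertex, the bags containing it form a connected subtree. Here vertex 2 appears in no bag, so the decomposition is invalid.

No — vertex 2 appears in no bag.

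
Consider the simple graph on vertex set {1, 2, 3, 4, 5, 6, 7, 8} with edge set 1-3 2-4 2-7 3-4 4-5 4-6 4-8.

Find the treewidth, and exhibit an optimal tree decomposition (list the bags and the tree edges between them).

Treewidth 1.
One optimal decomposition is:
Bags: B1 = {4, 8}  B2 = {4, 5}  B3 = {3, 4}  B4 = {1, 3}  B5 = {2, 4}  B6 = {4, 6}  B7 = {2, 7}
Tree: B1–B2, B2–B3, B3–B4, B2–B5, B3–B6, B5–B7

Each bag holds 2 vertices, so the decomposition has width 1, which upper-bounds the treewidth. Any graph with an edge has treewidth ≥ 1, and G has the edge 4–8. The upper and lower bounds meet at 1, so that is the treewidth.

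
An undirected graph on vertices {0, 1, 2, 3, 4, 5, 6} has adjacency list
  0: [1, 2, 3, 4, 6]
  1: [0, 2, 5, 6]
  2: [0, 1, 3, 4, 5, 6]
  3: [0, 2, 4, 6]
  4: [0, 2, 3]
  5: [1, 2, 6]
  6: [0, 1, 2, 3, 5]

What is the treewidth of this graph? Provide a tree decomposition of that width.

Treewidth 3.
One optimal decomposition is:
Bags: B1 = {0, 2, 3, 6}  B2 = {0, 2, 3, 4}  B3 = {0, 1, 2, 6}  B4 = {1, 2, 5, 6}
Tree: B1–B2, B1–B3, B3–B4

The largest bag has 4 vertices, giving width 3; this decomposition certifies tw(G) ≤ 3. For the lower bound, the 4 vertices {0, 1, 2, 6} are pairwise adjacent, and any tree decomposition puts a clique entirely inside one bag — forcing width ≥ 3. Therefore the treewidth is 3.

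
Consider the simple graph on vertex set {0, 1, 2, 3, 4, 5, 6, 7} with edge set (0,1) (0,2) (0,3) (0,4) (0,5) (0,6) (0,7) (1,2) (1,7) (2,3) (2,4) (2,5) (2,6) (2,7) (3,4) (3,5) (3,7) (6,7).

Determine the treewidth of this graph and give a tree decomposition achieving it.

Each bag holds 4 vertices, so the decomposition has width 3, which upper-bounds the treewidth. On the other hand G contains the 4-clique {0, 1, 2, 7}. A clique must lie in a single bag of any decomposition, so no decomposition can have width below 3. Combining the bounds, tw(G) = 3.

Treewidth 3.
One optimal decomposition is:
Bags: B1 = {0, 2, 3, 7}  B2 = {0, 2, 3, 5}  B3 = {0, 1, 2, 7}  B4 = {0, 2, 3, 4}  B5 = {0, 2, 6, 7}
Tree: B1–B2, B1–B3, B2–B4, B3–B5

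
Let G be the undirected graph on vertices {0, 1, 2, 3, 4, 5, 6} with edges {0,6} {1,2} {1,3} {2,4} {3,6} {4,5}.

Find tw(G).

1

A width-1 tree decomposition is:
Bags: B1 = {0, 6}  B2 = {3, 6}  B3 = {1, 3}  B4 = {1, 2}  B5 = {2, 4}  B6 = {4, 5}
Tree: B1–B2, B2–B3, B3–B4, B4–B5, B5–B6
Each bag holds 2 vertices, so the decomposition has width 1, which upper-bounds the treewidth. Since G has at least one edge (e.g. 0–6), it is not an edgeless graph, so tw(G) ≥ 1. Hence tw(G) = 1 exactly.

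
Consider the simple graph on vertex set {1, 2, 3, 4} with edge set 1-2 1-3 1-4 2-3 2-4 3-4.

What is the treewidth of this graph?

3

A width-3 tree decomposition is:
Bags: B1 = {1, 2, 3, 4}
Tree: (single bag)
A single bag containing all 4 vertices is trivially a valid decomposition of width 3. On the other hand G contains the 4-clique {1, 2, 3, 4}. A clique must lie in a single bag of any decomposition, so no decomposition can have width below 3. The upper and lower bounds meet at 3, so that is the treewidth.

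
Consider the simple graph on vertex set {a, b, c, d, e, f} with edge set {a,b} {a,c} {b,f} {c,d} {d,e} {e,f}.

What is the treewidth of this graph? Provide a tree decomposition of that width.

Treewidth 2.
Bags: B1 = {d, e, f}  B2 = {b, d, f}  B3 = {a, b, d}  B4 = {a, c, d}
Tree: B1–B2, B2–B3, B3–B4

Each bag holds 3 vertices, so the decomposition has width 2, which upper-bounds the treewidth. Since d–e–f–b–a–c–d is a cycle in G, G is not acyclic. Forests are exactly the graphs of treewidth ≤ 1, so tw(G) ≥ 2. Combining the bounds, tw(G) = 2.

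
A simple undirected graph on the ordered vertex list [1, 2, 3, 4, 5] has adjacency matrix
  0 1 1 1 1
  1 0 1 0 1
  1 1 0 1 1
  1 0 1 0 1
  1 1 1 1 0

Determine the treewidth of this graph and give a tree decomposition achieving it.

Each bag holds 4 vertices, so the decomposition has width 3, which upper-bounds the treewidth. On the other hand G contains the 4-clique {1, 2, 3, 5}. A clique must lie in a single bag of any decomposition, so no decomposition can have width below 3. The upper and lower bounds meet at 3, so that is the treewidth.

Treewidth 3.
One such decomposition:
Bags: B1 = {1, 2, 3, 5}  B2 = {1, 3, 4, 5}
Tree: B1–B2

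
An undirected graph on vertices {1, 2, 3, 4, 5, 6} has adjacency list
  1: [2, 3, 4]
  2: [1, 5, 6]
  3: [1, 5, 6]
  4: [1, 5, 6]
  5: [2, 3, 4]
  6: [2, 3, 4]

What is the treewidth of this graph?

A width-3 tree decomposition is:
Bags: B1 = {1, 2, 3, 4}  B2 = {2, 3, 4, 6}  B3 = {2, 3, 4, 5}
Tree: B1–B2, B2–B3
Each bag holds 4 vertices, so the decomposition has width 3, which upper-bounds the treewidth. For the lower bound: the 4 vertex sets {1,2}, {3,6}, {4}, {5} are disjoint, each induces a connected subgraph, and every pair is joined by at least one edge of G. Contracting each set to a single vertex therefore yields K_{4} as a minor, and since treewidth is minor-monotone, tw(G) ≥ tw(K_{4}) = 3. Therefore the treewidth is 3.

3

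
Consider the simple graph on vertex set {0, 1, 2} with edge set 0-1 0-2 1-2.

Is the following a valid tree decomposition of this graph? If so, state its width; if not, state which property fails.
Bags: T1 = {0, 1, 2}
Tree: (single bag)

Vertex coverage: the bags together contain {0, 1, 2}, the full vertex set. Edge coverage: each edge of G has both endpoints in at least one bag. Running intersection: for every vertex, the bags containing it form a connected subtree. All three properties hold, so this is a valid tree decomposition of width max|bag| − 1 = 2, and hence tw(G) ≤ 2.

Yes; width 2.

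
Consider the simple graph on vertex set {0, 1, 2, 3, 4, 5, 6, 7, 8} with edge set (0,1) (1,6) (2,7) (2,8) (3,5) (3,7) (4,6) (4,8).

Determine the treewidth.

A width-1 tree decomposition is:
Bags: B1 = {3, 5}  B2 = {3, 7}  B3 = {2, 7}  B4 = {2, 8}  B5 = {4, 8}  B6 = {4, 6}  B7 = {1, 6}  B8 = {0, 1}
Tree: B1–B2, B2–B3, B3–B4, B4–B5, B5–B6, B6–B7, B7–B8
Each bag holds 2 vertices, so the decomposition has width 1, which upper-bounds the treewidth. Since G has at least one edge (e.g. 5–3), it is not an edgeless graph, so tw(G) ≥ 1. Therefore the treewidth is 1.

1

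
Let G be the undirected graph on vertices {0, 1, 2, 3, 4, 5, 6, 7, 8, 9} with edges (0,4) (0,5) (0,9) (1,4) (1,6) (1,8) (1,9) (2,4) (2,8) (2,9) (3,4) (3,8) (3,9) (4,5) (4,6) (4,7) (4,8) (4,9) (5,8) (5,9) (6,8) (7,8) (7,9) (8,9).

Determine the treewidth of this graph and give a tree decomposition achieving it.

Each bag holds 4 vertices, so the decomposition has width 3, which upper-bounds the treewidth. On the other hand G contains the 4-clique {0, 4, 5, 9}. A clique must lie in a single bag of any decomposition, so no decomposition can have width below 3. Therefore the treewidth is 3.

Treewidth 3.
Bags: B1 = {0, 4, 5, 9}  B2 = {4, 5, 8, 9}  B3 = {3, 4, 8, 9}  B4 = {1, 4, 8, 9}  B5 = {2, 4, 8, 9}  B6 = {1, 4, 6, 8}  B7 = {4, 7, 8, 9}
Tree: B1–B2, B2–B3, B2–B4, B3–B5, B4–B6, B5–B7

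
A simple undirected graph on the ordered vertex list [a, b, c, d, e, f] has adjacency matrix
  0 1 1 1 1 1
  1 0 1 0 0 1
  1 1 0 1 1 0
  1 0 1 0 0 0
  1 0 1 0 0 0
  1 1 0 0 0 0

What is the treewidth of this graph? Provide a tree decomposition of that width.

Treewidth 2.
Bags: B1 = {a, b, c}  B2 = {a, c, d}  B3 = {a, c, e}  B4 = {a, b, f}
Tree: B1–B2, B2–B3, B1–B4

The largest bag has 3 vertices, giving width 2; this decomposition certifies tw(G) ≤ 2. On the other hand G contains the 3-clique {a, c, d}. A clique must lie in a single bag of any decomposition, so no decomposition can have width below 2. Hence tw(G) = 2 exactly.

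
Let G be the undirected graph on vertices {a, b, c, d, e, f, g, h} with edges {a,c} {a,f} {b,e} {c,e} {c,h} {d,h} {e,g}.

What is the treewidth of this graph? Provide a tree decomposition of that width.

Each bag holds 2 vertices, so the decomposition has width 1, which upper-bounds the treewidth. G has an edge, so its treewidth is at least 1. The upper and lower bounds meet at 1, so that is the treewidth.

Treewidth 1.
One such decomposition:
Bags: B1 = {e, g}  B2 = {c, e}  B3 = {a, c}  B4 = {c, h}  B5 = {b, e}  B6 = {d, h}  B7 = {a, f}
Tree: B1–B2, B2–B3, B2–B4, B1–B5, B4–B6, B3–B7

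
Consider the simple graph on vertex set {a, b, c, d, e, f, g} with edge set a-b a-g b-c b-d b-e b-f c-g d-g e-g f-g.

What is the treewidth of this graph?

A width-2 tree decomposition is:
Bags: B1 = {b, c, g}  B2 = {a, b, g}  B3 = {b, e, g}  B4 = {b, d, g}  B5 = {b, f, g}
Tree: B1–B2, B2–B3, B3–B4, B4–B5
The largest bag has 3 vertices, giving width 2; this decomposition certifies tw(G) ≤ 2. The edges b–c–g–a–b form a cycle, so G is not a tree and its treewidth is at least 2. Therefore the treewidth is 2.

2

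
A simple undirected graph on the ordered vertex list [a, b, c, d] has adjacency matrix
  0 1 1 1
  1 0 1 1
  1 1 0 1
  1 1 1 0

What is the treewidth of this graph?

A width-3 tree decomposition is:
Bags: B1 = {a, b, c, d}
Tree: (single bag)
With just one bag of size 4, the width is 4 − 1 = 3, so tw(G) ≤ 3. Conversely, {a, b, c, d} is a clique of size 4, and the vertices of any clique must share a bag in every tree decomposition; so some bag has ≥ 4 vertices and tw(G) ≥ 3. Hence tw(G) = 3 exactly.

3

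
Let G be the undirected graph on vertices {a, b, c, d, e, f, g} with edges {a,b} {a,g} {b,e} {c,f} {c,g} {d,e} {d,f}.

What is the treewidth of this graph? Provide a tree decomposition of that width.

Treewidth 2.
One optimal decomposition is:
Bags: B1 = {b, d, e}  B2 = {a, b, d}  B3 = {a, d, g}  B4 = {c, d, g}  B5 = {c, d, f}
Tree: B1–B2, B2–B3, B3–B4, B4–B5

Each bag holds 3 vertices, so the decomposition has width 2, which upper-bounds the treewidth. For the lower bound, G contains the cycle d–e–b–a–g–c–f–d, so G is not a forest; only forests have treewidth ≤ 1, hence tw(G) ≥ 2. The upper and lower bounds meet at 2, so that is the treewidth.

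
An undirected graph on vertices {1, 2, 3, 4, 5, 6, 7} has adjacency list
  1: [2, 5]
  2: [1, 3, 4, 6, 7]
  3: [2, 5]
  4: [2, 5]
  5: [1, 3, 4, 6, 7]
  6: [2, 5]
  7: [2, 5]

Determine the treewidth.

A width-2 tree decomposition is:
Bags: B1 = {2, 5, 7}  B2 = {2, 5, 6}  B3 = {2, 4, 5}  B4 = {1, 2, 5}  B5 = {2, 3, 5}
Tree: B1–B2, B2–B3, B3–B4, B4–B5
Each bag holds 3 vertices, so the decomposition has width 2, which upper-bounds the treewidth. For the lower bound, G contains the cycle 5–7–2–6–5, so G is not a forest; only forests have treewidth ≤ 1, hence tw(G) ≥ 2. Combining the bounds, tw(G) = 2.

2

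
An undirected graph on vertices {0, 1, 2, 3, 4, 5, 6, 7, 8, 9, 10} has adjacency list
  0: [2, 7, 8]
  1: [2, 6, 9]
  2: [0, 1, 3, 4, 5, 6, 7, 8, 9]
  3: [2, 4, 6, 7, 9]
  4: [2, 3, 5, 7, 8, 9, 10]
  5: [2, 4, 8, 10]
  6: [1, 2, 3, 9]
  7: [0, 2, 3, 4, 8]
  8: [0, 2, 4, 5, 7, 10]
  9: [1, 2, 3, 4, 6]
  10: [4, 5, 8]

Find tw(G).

3

A width-3 tree decomposition is:
Bags: B1 = {2, 3, 4, 9}  B2 = {2, 3, 4, 7}  B3 = {2, 4, 7, 8}  B4 = {2, 4, 5, 8}  B5 = {4, 5, 8, 10}  B6 = {2, 3, 6, 9}  B7 = {1, 2, 6, 9}  B8 = {0, 2, 7, 8}
Tree: B1–B2, B2–B3, B3–B4, B4–B5, B1–B6, B6–B7, B3–B8
The largest bag has 4 vertices, giving width 3; this decomposition certifies tw(G) ≤ 3. On the other hand G contains the 4-clique {0, 2, 7, 8}. A clique must lie in a single bag of any decomposition, so no decomposition can have width below 3. Therefore the treewidth is 3.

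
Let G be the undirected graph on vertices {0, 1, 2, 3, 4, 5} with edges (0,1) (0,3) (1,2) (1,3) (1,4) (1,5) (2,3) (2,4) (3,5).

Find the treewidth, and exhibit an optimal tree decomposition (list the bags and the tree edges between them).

Treewidth 2.
Bags: B1 = {1, 2, 3}  B2 = {0, 1, 3}  B3 = {1, 3, 5}  B4 = {1, 2, 4}
Tree: B1–B2, B1–B3, B1–B4

The largest bag has 3 vertices, giving width 2; this decomposition certifies tw(G) ≤ 2. On the other hand G contains the 3-clique {0, 1, 3}. A clique must lie in a single bag of any decomposition, so no decomposition can have width below 2. The upper and lower bounds meet at 2, so that is the treewidth.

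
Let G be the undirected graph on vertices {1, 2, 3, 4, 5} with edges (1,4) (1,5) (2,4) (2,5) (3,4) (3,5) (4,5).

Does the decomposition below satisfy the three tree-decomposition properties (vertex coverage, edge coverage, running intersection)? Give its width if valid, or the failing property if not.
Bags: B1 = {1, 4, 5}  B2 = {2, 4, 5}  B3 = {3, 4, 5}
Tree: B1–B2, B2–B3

Vertex coverage: the bags together contain {1, 2, 3, 4, 5}, the full vertex set. Edge coverage: each edge of G has both endpoints in at least one bag. Running intersection: for every vertex, the bags containing it form a connected subtree. All three properties hold, so this is a valid tree decomposition of width max|bag| − 1 = 2, and hence tw(G) ≤ 2.

Yes; width 2.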